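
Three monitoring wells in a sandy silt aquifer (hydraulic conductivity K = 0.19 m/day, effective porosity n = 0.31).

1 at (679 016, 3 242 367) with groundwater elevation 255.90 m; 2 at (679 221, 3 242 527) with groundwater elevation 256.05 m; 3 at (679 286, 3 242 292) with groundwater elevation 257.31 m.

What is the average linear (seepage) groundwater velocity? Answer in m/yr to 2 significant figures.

Differences from 1: to 2 (Δx, Δy, Δh) = (205, 160, +0.15); to 3 = (270, -75, +1.41).
Solve a·Δx + b·Δy = Δh: det = 205·(-75) − 270·160 = -58575.
∂h/∂x = [(+0.15)·(-75) − (+1.41)·160] / -58575 = +0.004044
∂h/∂y = [205·(+1.41) − 270·(+0.15)] / -58575 = -0.004243
|∇h| = √(0.004044² + -0.004243²) = 0.005861
Seepage velocity v = K·i/n = 0.19 × 0.005861 / 0.31 = 0.003592 m/day = 1.312 m/yr.

1.3 m/yr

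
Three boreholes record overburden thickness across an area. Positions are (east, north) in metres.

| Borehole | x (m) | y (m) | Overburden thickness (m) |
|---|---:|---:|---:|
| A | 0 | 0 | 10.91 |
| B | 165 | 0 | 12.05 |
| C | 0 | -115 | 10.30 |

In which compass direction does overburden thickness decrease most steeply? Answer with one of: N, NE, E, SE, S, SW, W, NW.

∂d/∂x = (12.05 − 10.91) / (165 − 0) = +0.006909
∂d/∂y = (10.30 − 10.91) / (-115 − 0) = +0.005304
Steepest decrease is along −∇f = (-0.006909 E, -0.005304 N) → southwest.

SW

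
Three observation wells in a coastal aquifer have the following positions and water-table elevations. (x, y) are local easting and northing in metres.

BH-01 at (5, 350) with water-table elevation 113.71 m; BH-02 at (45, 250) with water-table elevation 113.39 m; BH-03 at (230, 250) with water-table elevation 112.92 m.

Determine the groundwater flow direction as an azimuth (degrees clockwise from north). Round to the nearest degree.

131°

Three-point gradient (reference BH-01): Δ to BH-02 = (40, -100, -0.32), Δ to BH-03 = (225, -100, -0.79).
∂h/∂x = -0.002541, ∂h/∂y = +0.002184 (det = 18500).
Flow direction (−∇h) has components (+0.002541 E, -0.002184 N).
Azimuth = atan2(E, N) = atan2(+0.002541, -0.002184) = 130.7° ≈ 131°.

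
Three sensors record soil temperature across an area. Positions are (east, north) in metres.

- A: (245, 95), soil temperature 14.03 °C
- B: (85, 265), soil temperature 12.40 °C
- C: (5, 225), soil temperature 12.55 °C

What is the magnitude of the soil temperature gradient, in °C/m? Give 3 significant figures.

0.00797 °C/m

With T = a·x + b·y + c and A as origin, the differences give:
  (-160)·a + 170·b = -1.63
  (-240)·a + 130·b = -1.48
Eliminate b (×130 and ×170, subtract): 20000·a = 39.700 → a = ∂T/∂x = +0.001985
Back-substitute: b = ∂T/∂y = -0.007720.
|∇f| = √(0.001985² + -0.007720²) = 0.007971 °C/m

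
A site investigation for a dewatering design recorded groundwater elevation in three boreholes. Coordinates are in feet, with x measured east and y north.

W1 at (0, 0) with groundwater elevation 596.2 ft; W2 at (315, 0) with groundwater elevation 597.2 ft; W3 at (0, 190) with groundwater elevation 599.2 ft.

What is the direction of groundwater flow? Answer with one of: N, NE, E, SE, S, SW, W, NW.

∂h/∂x = (597.2 − 596.2) / (315 − 0) = +0.003175
∂h/∂y = (599.2 − 596.2) / (190 − 0) = +0.01579
Flow = −∇h = (-0.003175 east, -0.01579 north), which points south.

S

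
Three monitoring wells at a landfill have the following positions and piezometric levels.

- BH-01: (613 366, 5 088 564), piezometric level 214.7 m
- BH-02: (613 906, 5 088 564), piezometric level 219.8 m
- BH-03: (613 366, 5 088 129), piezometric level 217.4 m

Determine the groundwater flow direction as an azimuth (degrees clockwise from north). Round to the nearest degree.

303°

∂h/∂x = (219.8 − 214.7) / (613906 − 613366) = +0.009444
∂h/∂y = (217.4 − 214.7) / (5088129 − 5088564) = -0.006207
Flow direction (−∇h) has components (-0.009444 E, +0.006207 N).
Azimuth = atan2(E, N) = atan2(-0.009444, +0.006207) = 303.3° ≈ 303°.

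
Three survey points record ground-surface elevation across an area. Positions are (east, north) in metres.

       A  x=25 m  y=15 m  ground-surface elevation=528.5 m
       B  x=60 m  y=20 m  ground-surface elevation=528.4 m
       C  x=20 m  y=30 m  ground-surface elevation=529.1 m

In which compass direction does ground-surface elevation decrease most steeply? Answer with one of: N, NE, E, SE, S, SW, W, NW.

Differences from A: to B (Δx, Δy, Δh) = (35, 5, -0.1); to C = (-5, 15, +0.6).
Solve a·Δx + b·Δy = Δz: det = 35·15 − (-5)·5 = 550.
∂z/∂x = [(-0.1)·15 − (+0.6)·5] / 550 = -0.008182
∂z/∂y = [35·(+0.6) − (-5)·(-0.1)] / 550 = +0.03727
Steepest decrease is along −∇f = (+0.008182 E, -0.03727 N) → south.

S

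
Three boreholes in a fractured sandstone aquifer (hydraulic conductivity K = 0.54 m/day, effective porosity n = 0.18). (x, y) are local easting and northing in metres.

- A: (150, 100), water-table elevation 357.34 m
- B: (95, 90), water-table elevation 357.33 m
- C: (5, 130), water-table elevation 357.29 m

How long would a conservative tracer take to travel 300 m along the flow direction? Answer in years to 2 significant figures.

With h = a·x + b·y + c and A as origin, the differences give:
  (-55)·a + (-10)·b = -0.01
  (-145)·a + 30·b = -0.05
Eliminate b (×30 and ×(-10), subtract): -3100·a = -0.800 → a = ∂h/∂x = +0.0002581
Back-substitute: b = ∂h/∂y = -0.0004194.
|∇h| = √(0.0002581² + -0.0004194²) = 0.0004925
Seepage velocity v = K·i/n = 0.54 × 0.0004925 / 0.18 = 0.001478 m/day.
t = 300 / 0.001478 = 2.03e+05 days = 556 years.

560 years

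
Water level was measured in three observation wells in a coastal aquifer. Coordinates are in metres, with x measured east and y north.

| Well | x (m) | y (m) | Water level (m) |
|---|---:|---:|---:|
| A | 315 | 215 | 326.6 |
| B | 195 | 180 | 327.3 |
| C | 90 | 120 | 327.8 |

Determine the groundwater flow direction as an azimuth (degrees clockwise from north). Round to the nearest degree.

Taking A as reference: B−A = (-120, -35, +0.7); C−A = (-225, -95, +1.2).
Determinant of the coordinate differences = (-120)·(-95) − (-225)·(-35) = 3525.
∂h/∂x = [(+0.7)·(-95) − (+1.2)·(-35)] / 3525 = -0.006950
∂h/∂y = [(-120)·(+1.2) − (-225)·(+0.7)] / 3525 = +0.003830
Flow direction (−∇h) has components (+0.006950 E, -0.003830 N).
Azimuth = atan2(E, N) = atan2(+0.006950, -0.003830) = 118.9° ≈ 119°.

119°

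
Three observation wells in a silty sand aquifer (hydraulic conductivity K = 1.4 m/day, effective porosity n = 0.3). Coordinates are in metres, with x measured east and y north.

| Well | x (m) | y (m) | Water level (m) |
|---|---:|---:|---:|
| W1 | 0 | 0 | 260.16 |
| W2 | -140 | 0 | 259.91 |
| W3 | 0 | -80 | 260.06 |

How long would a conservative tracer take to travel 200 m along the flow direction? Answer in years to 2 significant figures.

∂h/∂x = (259.91 − 260.16) / (-140 − 0) = +0.001786
∂h/∂y = (260.06 − 260.16) / (-80 − 0) = +0.001250
|∇h| = √(0.001786² + 0.001250²) = 0.00218
Seepage velocity v = K·i/n = 1.4 × 0.00218 / 0.3 = 0.01017 m/day.
t = 200 / 0.01017 = 1.967e+04 days = 53.9 years.

54 years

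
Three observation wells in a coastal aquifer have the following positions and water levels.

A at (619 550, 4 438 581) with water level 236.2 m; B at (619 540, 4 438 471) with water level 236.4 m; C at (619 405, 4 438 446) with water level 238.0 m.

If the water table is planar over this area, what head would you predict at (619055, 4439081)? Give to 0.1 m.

Taking A as reference: B−A = (-10, -110, +0.2); C−A = (-145, -135, +1.8).
Solve a·Δx + b·Δy = Δh: det = (-10)·(-135) − (-145)·(-110) = -14600.
∂h/∂x = [(+0.2)·(-135) − (+1.8)·(-110)] / -14600 = -0.01171
∂h/∂y = [(-10)·(+1.8) − (-145)·(+0.2)] / -14600 = -0.0007534
h(619055, 4439081) = 236.2 + (-0.01171)·(-495) + (-0.0007534)·(500) = 236.2 +5.798 -0.377 = 241.621 m.

241.6 m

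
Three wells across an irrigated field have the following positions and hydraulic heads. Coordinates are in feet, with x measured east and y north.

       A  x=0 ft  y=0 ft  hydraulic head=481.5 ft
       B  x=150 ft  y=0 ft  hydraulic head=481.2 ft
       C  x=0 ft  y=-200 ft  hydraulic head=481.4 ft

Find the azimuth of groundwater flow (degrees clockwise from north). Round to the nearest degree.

∂h/∂x = (481.2 − 481.5) / (150 − 0) = -0.002000
∂h/∂y = (481.4 − 481.5) / (-200 − 0) = +0.0005000
Flow direction (−∇h) has components (+0.002000 E, -0.0005000 N).
Azimuth = atan2(E, N) = atan2(+0.002000, -0.0005000) = 104.0° ≈ 104°.

104°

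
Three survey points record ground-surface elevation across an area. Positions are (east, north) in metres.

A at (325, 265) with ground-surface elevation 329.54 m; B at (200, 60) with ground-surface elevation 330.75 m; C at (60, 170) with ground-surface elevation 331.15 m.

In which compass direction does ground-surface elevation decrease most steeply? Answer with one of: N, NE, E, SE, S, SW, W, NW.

NE

Taking A as reference: B−A = (-125, -205, +1.21); C−A = (-265, -95, +1.61).
Solve a·Δx + b·Δy = Δz: det = (-125)·(-95) − (-265)·(-205) = -42450.
∂z/∂x = [(+1.21)·(-95) − (+1.61)·(-205)] / -42450 = -0.005067
∂z/∂y = [(-125)·(+1.61) − (-265)·(+1.21)] / -42450 = -0.002813
Steepest decrease is along −∇f = (+0.005067 E, +0.002813 N) → northeast.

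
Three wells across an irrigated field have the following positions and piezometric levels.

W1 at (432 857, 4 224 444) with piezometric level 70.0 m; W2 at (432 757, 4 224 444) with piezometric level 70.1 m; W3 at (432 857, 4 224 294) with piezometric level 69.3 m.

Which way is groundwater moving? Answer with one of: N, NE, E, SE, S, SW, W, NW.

∂h/∂x = (70.1 − 70.0) / (432757 − 432857) = -0.0010000
∂h/∂y = (69.3 − 70.0) / (4224294 − 4224444) = +0.004667
Flow = −∇h = (+0.0010000 east, -0.004667 north), which points south.

S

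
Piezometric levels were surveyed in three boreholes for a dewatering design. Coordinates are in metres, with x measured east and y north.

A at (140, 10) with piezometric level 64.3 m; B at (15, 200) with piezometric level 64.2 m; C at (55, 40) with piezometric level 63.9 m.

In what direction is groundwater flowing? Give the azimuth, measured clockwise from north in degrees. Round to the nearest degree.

240°

Taking A as reference: B−A = (-125, 190, -0.1); C−A = (-85, 30, -0.4).
Solve a·Δx + b·Δy = Δh: det = (-125)·30 − (-85)·190 = 12400.
∂h/∂x = [(-0.1)·30 − (-0.4)·190] / 12400 = +0.005887
∂h/∂y = [(-125)·(-0.4) − (-85)·(-0.1)] / 12400 = +0.003347
Flow direction (−∇h) has components (-0.005887 E, -0.003347 N).
Azimuth = atan2(E, N) = atan2(-0.005887, -0.003347) = 240.4° ≈ 240°.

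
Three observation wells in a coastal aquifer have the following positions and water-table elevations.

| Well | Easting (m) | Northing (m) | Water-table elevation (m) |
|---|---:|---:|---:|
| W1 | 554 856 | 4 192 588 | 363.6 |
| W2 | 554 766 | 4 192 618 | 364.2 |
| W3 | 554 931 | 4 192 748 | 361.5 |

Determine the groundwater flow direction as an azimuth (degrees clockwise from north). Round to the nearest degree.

048°

Three-point gradient (reference W1): Δ to W2 = (-90, 30, +0.6), Δ to W3 = (75, 160, -2.1).
∂h/∂x = -0.009550, ∂h/∂y = -0.008649 (det = -16650).
Flow direction (−∇h) has components (+0.009550 E, +0.008649 N).
Azimuth = atan2(E, N) = atan2(+0.009550, +0.008649) = 47.8° ≈ 048°.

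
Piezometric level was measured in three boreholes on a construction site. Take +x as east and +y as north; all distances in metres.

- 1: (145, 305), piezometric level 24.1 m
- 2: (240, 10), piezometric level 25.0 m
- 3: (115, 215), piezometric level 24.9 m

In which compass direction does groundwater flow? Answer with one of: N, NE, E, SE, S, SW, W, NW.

Differences from 1: to 2 (Δx, Δy, Δh) = (95, -295, +0.9); to 3 = (-30, -90, +0.8).
Solve a·Δx + b·Δy = Δh: det = 95·(-90) − (-30)·(-295) = -17400.
∂h/∂x = [(+0.9)·(-90) − (+0.8)·(-295)] / -17400 = -0.008908
∂h/∂y = [95·(+0.8) − (-30)·(+0.9)] / -17400 = -0.005920
Flow = −∇h = (+0.008908 east, +0.005920 north), which points northeast.

NE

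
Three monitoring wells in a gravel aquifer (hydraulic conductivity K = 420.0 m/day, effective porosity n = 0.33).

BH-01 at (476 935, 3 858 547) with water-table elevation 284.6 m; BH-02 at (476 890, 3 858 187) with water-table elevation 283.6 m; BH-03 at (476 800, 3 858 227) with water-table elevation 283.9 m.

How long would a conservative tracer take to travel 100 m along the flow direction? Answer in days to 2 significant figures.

With h = a·x + b·y + c and BH-01 as origin, the differences give:
  (-45)·a + (-360)·b = -1.0
  (-135)·a + (-320)·b = -0.7
Eliminate b (×(-320) and ×(-360), subtract): -34200·a = 68.00 → a = ∂h/∂x = -0.001988
Back-substitute: b = ∂h/∂y = +0.003026.
|∇h| = √(-0.001988² + 0.003026²) = 0.003621
Seepage velocity v = K·i/n = 420.0 × 0.003621 / 0.33 = 4.609 m/day.
t = 100 / 4.609 = 21.7 days.

22 days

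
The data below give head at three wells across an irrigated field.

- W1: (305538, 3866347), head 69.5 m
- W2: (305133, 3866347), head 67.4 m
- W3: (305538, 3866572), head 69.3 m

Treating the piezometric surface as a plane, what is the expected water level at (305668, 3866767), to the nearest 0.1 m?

∂h/∂x = (67.4 − 69.5) / (305133 − 305538) = +0.005185
∂h/∂y = (69.3 − 69.5) / (3866572 − 3866347) = -0.0008889
h(305668, 3866767) = 69.5 + (+0.005185)·(130) + (-0.0008889)·(420) = 69.5 +0.674 -0.373 = 69.801 m.

69.8 m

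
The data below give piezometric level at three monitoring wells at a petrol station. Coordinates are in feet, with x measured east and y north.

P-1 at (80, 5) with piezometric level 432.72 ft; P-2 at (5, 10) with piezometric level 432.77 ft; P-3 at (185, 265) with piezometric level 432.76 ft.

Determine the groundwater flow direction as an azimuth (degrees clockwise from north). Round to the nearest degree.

123°

With h = a·x + b·y + c and P-1 as origin, the differences give:
  (-75)·a + 5·b = +0.05
  105·a + 260·b = +0.04
Eliminate b (×260 and ×5, subtract): -20025·a = 12.800 → a = ∂h/∂x = -0.0006392
Back-substitute: b = ∂h/∂y = +0.0004120.
Flow direction (−∇h) has components (+0.0006392 E, -0.0004120 N).
Azimuth = atan2(E, N) = atan2(+0.0006392, -0.0004120) = 122.8° ≈ 123°.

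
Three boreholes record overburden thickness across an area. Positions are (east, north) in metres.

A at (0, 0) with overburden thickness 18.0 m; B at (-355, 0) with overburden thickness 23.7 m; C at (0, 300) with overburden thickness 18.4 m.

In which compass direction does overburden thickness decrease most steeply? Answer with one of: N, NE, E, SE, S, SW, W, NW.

∂d/∂x = (23.7 − 18.0) / (-355 − 0) = -0.01606
∂d/∂y = (18.4 − 18.0) / (300 − 0) = +0.001333
Steepest decrease is along −∇f = (+0.01606 E, -0.001333 N) → east.

E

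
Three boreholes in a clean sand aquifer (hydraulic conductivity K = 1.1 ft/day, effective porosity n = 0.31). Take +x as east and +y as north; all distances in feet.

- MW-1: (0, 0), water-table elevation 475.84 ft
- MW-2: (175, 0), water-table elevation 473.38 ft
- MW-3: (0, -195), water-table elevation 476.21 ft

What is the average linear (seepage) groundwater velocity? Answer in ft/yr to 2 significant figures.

∂h/∂x = (473.38 − 475.84) / (175 − 0) = -0.01406
∂h/∂y = (476.21 − 475.84) / (-195 − 0) = -0.001897
|∇h| = √(-0.01406² + -0.001897²) = 0.01419
Seepage velocity v = K·i/n = 1.1 × 0.01419 / 0.31 = 0.05035 ft/day = 18.39 ft/yr.

18 ft/yr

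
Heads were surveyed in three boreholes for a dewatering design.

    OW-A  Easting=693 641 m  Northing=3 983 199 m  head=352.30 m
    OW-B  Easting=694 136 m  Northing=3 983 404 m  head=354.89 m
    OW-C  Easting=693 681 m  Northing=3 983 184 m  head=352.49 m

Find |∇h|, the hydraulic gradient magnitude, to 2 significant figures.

0.0050

Taking OW-A as reference: OW-B−OW-A = (495, 205, +2.59); OW-C−OW-A = (40, -15, +0.19).
Determinant of the coordinate differences = 495·(-15) − 40·205 = -15625.
∂h/∂x = [(+2.59)·(-15) − (+0.19)·205] / -15625 = +0.004979
∂h/∂y = [495·(+0.19) − 40·(+2.59)] / -15625 = +0.0006112
|∇h| = √(0.004979² + 0.0006112²) = 0.005016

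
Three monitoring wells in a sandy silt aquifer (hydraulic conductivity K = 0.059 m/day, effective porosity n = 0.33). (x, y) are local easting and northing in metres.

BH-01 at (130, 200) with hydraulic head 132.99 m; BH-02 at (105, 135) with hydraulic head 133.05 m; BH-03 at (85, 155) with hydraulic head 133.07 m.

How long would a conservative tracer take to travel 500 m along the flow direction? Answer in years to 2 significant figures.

With h = a·x + b·y + c and BH-01 as origin, the differences give:
  (-25)·a + (-65)·b = +0.06
  (-45)·a + (-45)·b = +0.08
Eliminate b (×(-45) and ×(-65), subtract): -1800·a = 2.500 → a = ∂h/∂x = -0.001389
Back-substitute: b = ∂h/∂y = -0.0003889.
|∇h| = √(-0.001389² + -0.0003889²) = 0.001442
Seepage velocity v = K·i/n = 0.059 × 0.001442 / 0.33 = 0.0002578 m/day.
t = 500 / 0.0002578 = 1.939e+06 days = 5.31e+03 years.

5300 years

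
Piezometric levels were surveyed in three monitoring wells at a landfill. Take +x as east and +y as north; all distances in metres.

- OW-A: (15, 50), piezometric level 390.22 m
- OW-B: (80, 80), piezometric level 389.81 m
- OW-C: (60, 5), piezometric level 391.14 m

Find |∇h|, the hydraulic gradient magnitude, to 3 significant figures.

With h = a·x + b·y + c and OW-A as origin, the differences give:
  65·a + 30·b = -0.41
  45·a + (-45)·b = +0.92
Eliminate b (×(-45) and ×30, subtract): -4275·a = -9.150 → a = ∂h/∂x = +0.002140
Back-substitute: b = ∂h/∂y = -0.01830.
|∇h| = √(0.002140² + -0.01830²) = 0.01842

0.0184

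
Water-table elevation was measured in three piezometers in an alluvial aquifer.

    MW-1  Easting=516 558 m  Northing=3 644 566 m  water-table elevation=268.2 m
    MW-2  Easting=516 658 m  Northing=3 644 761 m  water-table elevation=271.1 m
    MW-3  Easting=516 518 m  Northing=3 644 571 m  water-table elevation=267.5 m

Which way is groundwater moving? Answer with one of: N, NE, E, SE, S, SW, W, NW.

Three-point gradient (reference MW-1): Δ to MW-2 = (100, 195, +2.9), Δ to MW-3 = (-40, 5, -0.7).
∂h/∂x = +0.01819, ∂h/∂y = +0.005542 (det = 8300).
Flow = −∇h = (-0.01819 east, -0.005542 north), which points west.

W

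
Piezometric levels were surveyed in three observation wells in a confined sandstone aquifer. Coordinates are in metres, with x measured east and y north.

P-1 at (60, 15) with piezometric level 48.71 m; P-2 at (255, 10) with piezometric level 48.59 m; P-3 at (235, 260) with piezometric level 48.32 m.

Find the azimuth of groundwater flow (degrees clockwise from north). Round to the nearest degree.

030°

With h = a·x + b·y + c and P-1 as origin, the differences give:
  195·a + (-5)·b = -0.12
  175·a + 245·b = -0.39
Eliminate b (×245 and ×(-5), subtract): 48650·a = -31.350 → a = ∂h/∂x = -0.0006444
Back-substitute: b = ∂h/∂y = -0.001132.
Flow direction (−∇h) has components (+0.0006444 E, +0.001132 N).
Azimuth = atan2(E, N) = atan2(+0.0006444, +0.001132) = 29.7° ≈ 030°.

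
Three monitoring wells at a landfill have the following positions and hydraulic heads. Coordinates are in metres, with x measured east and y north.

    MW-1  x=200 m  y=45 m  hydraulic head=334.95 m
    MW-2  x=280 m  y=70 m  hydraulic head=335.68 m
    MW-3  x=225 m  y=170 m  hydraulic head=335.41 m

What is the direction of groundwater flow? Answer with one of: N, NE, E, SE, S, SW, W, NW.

W

Taking MW-1 as reference: MW-2−MW-1 = (80, 25, +0.73); MW-3−MW-1 = (25, 125, +0.46).
Determinant of the coordinate differences = 80·125 − 25·25 = 9375.
∂h/∂x = [(+0.73)·125 − (+0.46)·25] / 9375 = +0.008507
∂h/∂y = [80·(+0.46) − 25·(+0.73)] / 9375 = +0.001979
Flow = −∇h = (-0.008507 east, -0.001979 north), which points west.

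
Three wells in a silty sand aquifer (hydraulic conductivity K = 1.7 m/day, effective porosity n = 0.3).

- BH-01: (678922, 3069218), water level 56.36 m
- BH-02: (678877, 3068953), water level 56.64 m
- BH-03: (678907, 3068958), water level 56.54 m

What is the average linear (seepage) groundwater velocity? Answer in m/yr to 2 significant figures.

Taking BH-01 as reference: BH-02−BH-01 = (-45, -265, +0.28); BH-03−BH-01 = (-15, -260, +0.18).
Determinant of the coordinate differences = (-45)·(-260) − (-15)·(-265) = 7725.
∂h/∂x = [(+0.28)·(-260) − (+0.18)·(-265)] / 7725 = -0.003249
∂h/∂y = [(-45)·(+0.18) − (-15)·(+0.28)] / 7725 = -0.0005049
|∇h| = √(-0.003249² + -0.0005049²) = 0.003288
Seepage velocity v = K·i/n = 1.7 × 0.003288 / 0.3 = 0.01863 m/day = 6.805 m/yr.

6.8 m/yr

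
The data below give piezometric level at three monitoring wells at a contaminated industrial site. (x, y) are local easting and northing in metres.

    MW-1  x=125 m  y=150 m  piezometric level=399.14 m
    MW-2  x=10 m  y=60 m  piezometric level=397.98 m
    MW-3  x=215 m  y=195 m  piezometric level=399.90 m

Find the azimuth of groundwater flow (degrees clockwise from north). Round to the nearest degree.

Differences from MW-1: to MW-2 (Δx, Δy, Δh) = (-115, -90, -1.16); to MW-3 = (90, 45, +0.76).
Determinant of the coordinate differences = (-115)·45 − 90·(-90) = 2925.
∂h/∂x = [(-1.16)·45 − (+0.76)·(-90)] / 2925 = +0.005538
∂h/∂y = [(-115)·(+0.76) − 90·(-1.16)] / 2925 = +0.005812
Flow direction (−∇h) has components (-0.005538 E, -0.005812 N).
Azimuth = atan2(E, N) = atan2(-0.005538, -0.005812) = 223.6° ≈ 224°.

224°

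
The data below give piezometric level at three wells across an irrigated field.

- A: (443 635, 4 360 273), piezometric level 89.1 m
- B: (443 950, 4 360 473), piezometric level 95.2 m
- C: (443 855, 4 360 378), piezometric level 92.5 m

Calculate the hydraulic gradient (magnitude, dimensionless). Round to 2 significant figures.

0.025

Taking A as reference: B−A = (315, 200, +6.1); C−A = (220, 105, +3.4).
Determinant of the coordinate differences = 315·105 − 220·200 = -10925.
∂h/∂x = [(+6.1)·105 − (+3.4)·200] / -10925 = +0.003616
∂h/∂y = [315·(+3.4) − 220·(+6.1)] / -10925 = +0.02481
|∇h| = √(0.003616² + 0.02481²) = 0.02507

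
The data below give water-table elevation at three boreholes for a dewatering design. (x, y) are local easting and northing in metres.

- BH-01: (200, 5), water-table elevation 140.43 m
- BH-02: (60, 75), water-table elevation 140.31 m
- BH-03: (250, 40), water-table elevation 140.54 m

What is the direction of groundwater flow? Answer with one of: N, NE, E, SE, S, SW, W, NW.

SW

Taking BH-01 as reference: BH-02−BH-01 = (-140, 70, -0.12); BH-03−BH-01 = (50, 35, +0.11).
Solve a·Δx + b·Δy = Δh: det = (-140)·35 − 50·70 = -8400.
∂h/∂x = [(-0.12)·35 − (+0.11)·70] / -8400 = +0.001417
∂h/∂y = [(-140)·(+0.11) − 50·(-0.12)] / -8400 = +0.001119
Flow = −∇h = (-0.001417 east, -0.001119 north), which points southwest.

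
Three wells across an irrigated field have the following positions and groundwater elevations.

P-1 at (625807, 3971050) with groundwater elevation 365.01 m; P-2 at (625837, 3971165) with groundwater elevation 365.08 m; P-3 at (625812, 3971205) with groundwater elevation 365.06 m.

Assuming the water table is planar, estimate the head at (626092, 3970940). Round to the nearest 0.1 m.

365.3 m

With h = a·x + b·y + c and P-1 as origin, the differences give:
  30·a + 115·b = +0.07
  5·a + 155·b = +0.05
Eliminate b (×155 and ×115, subtract): 4075·a = 5.100 → a = ∂h/∂x = +0.001252
Back-substitute: b = ∂h/∂y = +0.0002822.
h(626092, 3970940) = 365.01 + (+0.001252)·(285) + (+0.0002822)·(-110) = 365.01 +0.357 -0.031 = 365.336 m.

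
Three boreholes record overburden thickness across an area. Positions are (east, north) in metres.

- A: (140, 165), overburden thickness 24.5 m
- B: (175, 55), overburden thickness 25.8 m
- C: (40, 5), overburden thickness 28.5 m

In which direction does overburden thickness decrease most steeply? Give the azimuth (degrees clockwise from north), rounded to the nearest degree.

Three-point gradient (reference A): Δ to B = (35, -110, +1.3), Δ to C = (-100, -160, +4.0).
∂d/∂x = -0.01398, ∂d/∂y = -0.01627 (det = -16600).
Steepest decrease is along −∇f: components (+0.01398 E, +0.01627 N).
Azimuth = atan2(+0.01398, +0.01627) = 40.7° ≈ 041°.

041°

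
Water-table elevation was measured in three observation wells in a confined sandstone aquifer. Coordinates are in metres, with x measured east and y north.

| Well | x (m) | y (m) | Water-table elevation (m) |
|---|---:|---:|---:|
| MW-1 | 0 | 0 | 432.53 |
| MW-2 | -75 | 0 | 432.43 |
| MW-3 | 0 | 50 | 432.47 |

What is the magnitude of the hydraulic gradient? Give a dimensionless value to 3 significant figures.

∂h/∂x = (432.43 − 432.53) / (-75 − 0) = +0.001333
∂h/∂y = (432.47 − 432.53) / (50 − 0) = -0.001200
|∇h| = √(0.001333² + -0.001200²) = 0.001794

0.00179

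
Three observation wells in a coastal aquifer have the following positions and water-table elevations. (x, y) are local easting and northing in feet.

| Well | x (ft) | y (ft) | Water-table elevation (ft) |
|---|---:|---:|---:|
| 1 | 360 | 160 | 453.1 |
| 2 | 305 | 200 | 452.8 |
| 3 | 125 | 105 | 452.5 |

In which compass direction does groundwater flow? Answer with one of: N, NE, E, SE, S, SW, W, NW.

With h = a·x + b·y + c and 1 as origin, the differences give:
  (-55)·a + 40·b = -0.3
  (-235)·a + (-55)·b = -0.6
Eliminate b (×(-55) and ×40, subtract): 12425·a = 40.50 → a = ∂h/∂x = +0.003260
Back-substitute: b = ∂h/∂y = -0.003018.
Flow = −∇h = (-0.003260 east, +0.003018 north), which points northwest.

NW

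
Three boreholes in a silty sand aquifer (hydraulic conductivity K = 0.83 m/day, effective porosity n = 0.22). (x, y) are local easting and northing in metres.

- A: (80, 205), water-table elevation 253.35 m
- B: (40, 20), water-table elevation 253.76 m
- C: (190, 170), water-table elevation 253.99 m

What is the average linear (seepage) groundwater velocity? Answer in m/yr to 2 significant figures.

8.0 m/yr

Three-point gradient (reference A): Δ to B = (-40, -185, +0.41), Δ to C = (110, -35, +0.64).
∂h/∂x = +0.004784, ∂h/∂y = -0.003251 (det = 21750).
|∇h| = √(0.004784² + -0.003251²) = 0.005784
Seepage velocity v = K·i/n = 0.83 × 0.005784 / 0.22 = 0.02182 m/day = 7.97 m/yr.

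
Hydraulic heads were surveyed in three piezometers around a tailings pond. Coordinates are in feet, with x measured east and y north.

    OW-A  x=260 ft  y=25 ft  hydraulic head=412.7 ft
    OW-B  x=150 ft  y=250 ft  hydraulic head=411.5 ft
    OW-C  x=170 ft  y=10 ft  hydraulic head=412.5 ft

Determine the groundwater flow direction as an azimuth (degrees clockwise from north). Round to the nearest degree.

Differences from OW-A: to OW-B (Δx, Δy, Δh) = (-110, 225, -1.2); to OW-C = (-90, -15, -0.2).
Solve a·Δx + b·Δy = Δh: det = (-110)·(-15) − (-90)·225 = 21900.
∂h/∂x = [(-1.2)·(-15) − (-0.2)·225] / 21900 = +0.002877
∂h/∂y = [(-110)·(-0.2) − (-90)·(-1.2)] / 21900 = -0.003927
Flow direction (−∇h) has components (-0.002877 E, +0.003927 N).
Azimuth = atan2(E, N) = atan2(-0.002877, +0.003927) = 323.8° ≈ 324°.

324°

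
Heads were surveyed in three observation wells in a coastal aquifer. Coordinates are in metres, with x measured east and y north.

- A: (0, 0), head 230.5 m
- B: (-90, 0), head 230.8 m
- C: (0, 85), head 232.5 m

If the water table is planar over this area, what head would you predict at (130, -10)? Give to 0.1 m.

∂h/∂x = (230.8 − 230.5) / (-90 − 0) = -0.003333
∂h/∂y = (232.5 − 230.5) / (85 − 0) = +0.02353
h(130, -10) = 230.5 + (-0.003333)·(130) + (+0.02353)·(-10) = 230.5 -0.433 -0.235 = 229.831 m.

229.8 m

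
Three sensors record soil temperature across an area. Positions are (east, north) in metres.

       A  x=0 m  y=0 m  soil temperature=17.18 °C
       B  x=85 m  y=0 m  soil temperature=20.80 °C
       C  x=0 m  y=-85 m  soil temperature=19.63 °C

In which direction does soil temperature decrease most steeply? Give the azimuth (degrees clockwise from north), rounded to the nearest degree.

304°

∂T/∂x = (20.80 − 17.18) / (85 − 0) = +0.04259
∂T/∂y = (19.63 − 17.18) / (-85 − 0) = -0.02882
Steepest decrease is along −∇f: components (-0.04259 E, +0.02882 N).
Azimuth = atan2(-0.04259, +0.02882) = 304.1° ≈ 304°.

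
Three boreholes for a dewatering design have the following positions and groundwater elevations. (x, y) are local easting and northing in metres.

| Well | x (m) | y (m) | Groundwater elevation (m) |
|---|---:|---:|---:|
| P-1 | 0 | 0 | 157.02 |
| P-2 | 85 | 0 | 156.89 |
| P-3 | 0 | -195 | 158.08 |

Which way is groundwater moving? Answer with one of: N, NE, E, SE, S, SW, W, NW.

∂h/∂x = (156.89 − 157.02) / (85 − 0) = -0.001529
∂h/∂y = (158.08 − 157.02) / (-195 − 0) = -0.005436
Flow = −∇h = (+0.001529 east, +0.005436 north), which points north.

N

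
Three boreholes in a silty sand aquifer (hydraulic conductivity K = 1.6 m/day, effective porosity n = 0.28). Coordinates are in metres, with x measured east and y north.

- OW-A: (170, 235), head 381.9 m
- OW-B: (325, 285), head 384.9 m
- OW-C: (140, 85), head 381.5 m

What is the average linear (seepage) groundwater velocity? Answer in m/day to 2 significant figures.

0.11 m/day

Differences from OW-A: to OW-B (Δx, Δy, Δh) = (155, 50, +3.0); to OW-C = (-30, -150, -0.4).
Solve a·Δx + b·Δy = Δh: det = 155·(-150) − (-30)·50 = -21750.
∂h/∂x = [(+3.0)·(-150) − (-0.4)·50] / -21750 = +0.01977
∂h/∂y = [155·(-0.4) − (-30)·(+3.0)] / -21750 = -0.001287
|∇h| = √(0.01977² + -0.001287²) = 0.01981
Seepage velocity v = K·i/n = 1.6 × 0.01981 / 0.28 = 0.1132 m/day.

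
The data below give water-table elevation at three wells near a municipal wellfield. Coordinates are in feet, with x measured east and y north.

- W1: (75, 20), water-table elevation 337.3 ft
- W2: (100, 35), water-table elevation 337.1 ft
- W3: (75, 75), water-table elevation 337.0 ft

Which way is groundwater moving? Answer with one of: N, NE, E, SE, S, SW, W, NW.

Differences from W1: to W2 (Δx, Δy, Δh) = (25, 15, -0.2); to W3 = (0, 55, -0.3).
Determinant of the coordinate differences = 25·55 − 0·15 = 1375.
∂h/∂x = [(-0.2)·55 − (-0.3)·15] / 1375 = -0.004727
∂h/∂y = [25·(-0.3) − 0·(-0.2)] / 1375 = -0.005455
Flow = −∇h = (+0.004727 east, +0.005455 north), which points northeast.

NE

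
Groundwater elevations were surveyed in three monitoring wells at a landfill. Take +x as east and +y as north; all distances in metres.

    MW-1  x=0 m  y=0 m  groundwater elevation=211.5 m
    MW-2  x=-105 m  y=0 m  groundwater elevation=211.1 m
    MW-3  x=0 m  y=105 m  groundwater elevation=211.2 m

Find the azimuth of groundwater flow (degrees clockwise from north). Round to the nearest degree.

307°

∂h/∂x = (211.1 − 211.5) / (-105 − 0) = +0.003810
∂h/∂y = (211.2 − 211.5) / (105 − 0) = -0.002857
Flow direction (−∇h) has components (-0.003810 E, +0.002857 N).
Azimuth = atan2(E, N) = atan2(-0.003810, +0.002857) = 306.9° ≈ 307°.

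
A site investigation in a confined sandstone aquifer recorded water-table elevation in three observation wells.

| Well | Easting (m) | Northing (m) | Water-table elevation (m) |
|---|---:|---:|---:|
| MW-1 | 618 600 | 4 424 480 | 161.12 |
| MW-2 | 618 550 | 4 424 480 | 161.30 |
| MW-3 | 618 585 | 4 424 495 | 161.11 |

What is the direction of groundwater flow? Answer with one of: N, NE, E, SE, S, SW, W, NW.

Differences from MW-1: to MW-2 (Δx, Δy, Δh) = (-50, 0, +0.18); to MW-3 = (-15, 15, -0.01).
Solve a·Δx + b·Δy = Δh: det = (-50)·15 − (-15)·0 = -750.
∂h/∂x = [(+0.18)·15 − (-0.01)·0] / -750 = -0.003600
∂h/∂y = [(-50)·(-0.01) − (-15)·(+0.18)] / -750 = -0.004267
Flow = −∇h = (+0.003600 east, +0.004267 north), which points northeast.

NE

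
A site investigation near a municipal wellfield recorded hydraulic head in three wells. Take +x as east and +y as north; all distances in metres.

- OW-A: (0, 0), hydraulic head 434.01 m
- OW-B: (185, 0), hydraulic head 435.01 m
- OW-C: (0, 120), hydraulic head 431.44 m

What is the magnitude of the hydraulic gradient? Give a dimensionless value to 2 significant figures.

∂h/∂x = (435.01 − 434.01) / (185 − 0) = +0.005405
∂h/∂y = (431.44 − 434.01) / (120 − 0) = -0.02142
|∇h| = √(0.005405² + -0.02142²) = 0.02209

0.022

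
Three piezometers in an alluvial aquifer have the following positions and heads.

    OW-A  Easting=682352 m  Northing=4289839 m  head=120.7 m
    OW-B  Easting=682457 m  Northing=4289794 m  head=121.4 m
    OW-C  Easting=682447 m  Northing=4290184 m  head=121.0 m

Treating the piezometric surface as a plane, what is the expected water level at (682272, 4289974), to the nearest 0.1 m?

Differences from OW-A: to OW-B (Δx, Δy, Δh) = (105, -45, +0.7); to OW-C = (95, 345, +0.3).
Determinant of the coordinate differences = 105·345 − 95·(-45) = 40500.
∂h/∂x = [(+0.7)·345 − (+0.3)·(-45)] / 40500 = +0.006296
∂h/∂y = [105·(+0.3) − 95·(+0.7)] / 40500 = -0.0008642
h(682272, 4289974) = 120.7 + (+0.006296)·(-80) + (-0.0008642)·(135) = 120.7 -0.504 -0.117 = 120.080 m.

120.1 m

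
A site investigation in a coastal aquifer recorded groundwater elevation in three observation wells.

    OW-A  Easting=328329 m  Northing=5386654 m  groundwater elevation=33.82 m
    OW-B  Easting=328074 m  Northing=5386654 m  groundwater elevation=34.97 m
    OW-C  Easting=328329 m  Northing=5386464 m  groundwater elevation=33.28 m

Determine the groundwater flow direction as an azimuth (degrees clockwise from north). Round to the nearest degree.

∂h/∂x = (34.97 − 33.82) / (328074 − 328329) = -0.004510
∂h/∂y = (33.28 − 33.82) / (5386464 − 5386654) = +0.002842
Flow direction (−∇h) has components (+0.004510 E, -0.002842 N).
Azimuth = atan2(E, N) = atan2(+0.004510, -0.002842) = 122.2° ≈ 122°.

122°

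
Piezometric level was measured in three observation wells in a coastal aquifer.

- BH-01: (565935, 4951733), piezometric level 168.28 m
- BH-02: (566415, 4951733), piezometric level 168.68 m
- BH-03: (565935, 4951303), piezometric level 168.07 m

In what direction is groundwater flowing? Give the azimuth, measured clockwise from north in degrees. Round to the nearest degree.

240°

∂h/∂x = (168.68 − 168.28) / (566415 − 565935) = +0.0008333
∂h/∂y = (168.07 − 168.28) / (4951303 − 4951733) = +0.0004884
Flow direction (−∇h) has components (-0.0008333 E, -0.0004884 N).
Azimuth = atan2(E, N) = atan2(-0.0008333, -0.0004884) = 239.6° ≈ 240°.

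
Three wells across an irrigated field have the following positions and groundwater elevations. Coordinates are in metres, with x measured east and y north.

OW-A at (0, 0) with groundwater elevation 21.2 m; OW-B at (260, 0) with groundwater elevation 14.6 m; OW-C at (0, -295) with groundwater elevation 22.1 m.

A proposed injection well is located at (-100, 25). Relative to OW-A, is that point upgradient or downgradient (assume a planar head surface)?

∂h/∂x = (14.6 − 21.2) / (260 − 0) = -0.02538
∂h/∂y = (22.1 − 21.2) / (-295 − 0) = -0.003051
Head at (-100, 25) = 21.2 + (-0.02538)·(-100) + (-0.003051)·(25) = 23.66 m.
That is higher than the 21.2 m at OW-A, so the point is upgradient.

upgradient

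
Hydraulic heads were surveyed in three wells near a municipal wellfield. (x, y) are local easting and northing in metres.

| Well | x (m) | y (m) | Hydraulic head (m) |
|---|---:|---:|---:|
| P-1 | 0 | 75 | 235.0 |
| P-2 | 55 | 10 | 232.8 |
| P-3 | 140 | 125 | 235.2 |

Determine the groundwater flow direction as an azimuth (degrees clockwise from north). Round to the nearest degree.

163°

Differences from P-1: to P-2 (Δx, Δy, Δh) = (55, -65, -2.2); to P-3 = (140, 50, +0.2).
Solve a·Δx + b·Δy = Δh: det = 55·50 − 140·(-65) = 11850.
∂h/∂x = [(-2.2)·50 − (+0.2)·(-65)] / 11850 = -0.008186
∂h/∂y = [55·(+0.2) − 140·(-2.2)] / 11850 = +0.02692
Flow direction (−∇h) has components (+0.008186 E, -0.02692 N).
Azimuth = atan2(E, N) = atan2(+0.008186, -0.02692) = 163.1° ≈ 163°.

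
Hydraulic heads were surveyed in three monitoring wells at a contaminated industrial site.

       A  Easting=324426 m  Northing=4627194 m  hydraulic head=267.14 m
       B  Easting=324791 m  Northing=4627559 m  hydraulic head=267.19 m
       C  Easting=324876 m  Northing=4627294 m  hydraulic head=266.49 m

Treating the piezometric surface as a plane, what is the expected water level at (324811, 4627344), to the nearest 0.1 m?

Three-point gradient (reference A): Δ to B = (365, 365, +0.05), Δ to C = (450, 100, -0.65).
∂h/∂x = -0.001896, ∂h/∂y = +0.002033 (det = -127750).
h(324811, 4627344) = 267.14 + (-0.001896)·(385) + (+0.002033)·(150) = 267.14 -0.730 +0.305 = 266.715 m.

266.7 m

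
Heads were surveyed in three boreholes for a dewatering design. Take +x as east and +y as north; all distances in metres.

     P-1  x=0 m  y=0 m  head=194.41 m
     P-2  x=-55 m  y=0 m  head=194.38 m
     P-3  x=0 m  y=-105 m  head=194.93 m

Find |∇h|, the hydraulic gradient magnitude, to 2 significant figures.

0.0050

∂h/∂x = (194.38 − 194.41) / (-55 − 0) = +0.0005455
∂h/∂y = (194.93 − 194.41) / (-105 − 0) = -0.004952
|∇h| = √(0.0005455² + -0.004952²) = 0.004982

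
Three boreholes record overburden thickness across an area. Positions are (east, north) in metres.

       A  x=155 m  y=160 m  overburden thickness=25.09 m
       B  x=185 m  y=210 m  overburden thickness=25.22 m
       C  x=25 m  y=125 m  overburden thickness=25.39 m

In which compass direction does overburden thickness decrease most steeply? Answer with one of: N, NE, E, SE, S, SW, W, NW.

With d = a·x + b·y + c and A as origin, the differences give:
  30·a + 50·b = +0.13
  (-130)·a + (-35)·b = +0.30
Eliminate b (×(-35) and ×50, subtract): 5450·a = -19.550 → a = ∂d/∂x = -0.003587
Back-substitute: b = ∂d/∂y = +0.004752.
Steepest decrease is along −∇f = (+0.003587 E, -0.004752 N) → southeast.

SE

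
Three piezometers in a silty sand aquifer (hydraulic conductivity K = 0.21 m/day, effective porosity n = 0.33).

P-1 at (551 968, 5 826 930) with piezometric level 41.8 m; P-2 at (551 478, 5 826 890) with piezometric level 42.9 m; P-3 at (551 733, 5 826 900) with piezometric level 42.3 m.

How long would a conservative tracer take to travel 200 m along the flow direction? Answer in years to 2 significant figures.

Taking P-1 as reference: P-2−P-1 = (-490, -40, +1.1); P-3−P-1 = (-235, -30, +0.5).
Determinant of the coordinate differences = (-490)·(-30) − (-235)·(-40) = 5300.
∂h/∂x = [(+1.1)·(-30) − (+0.5)·(-40)] / 5300 = -0.002453
∂h/∂y = [(-490)·(+0.5) − (-235)·(+1.1)] / 5300 = +0.002547
|∇h| = √(-0.002453² + 0.002547²) = 0.003536
Seepage velocity v = K·i/n = 0.21 × 0.003536 / 0.33 = 0.00225 m/day.
t = 200 / 0.00225 = 8.889e+04 days = 243 years.

240 years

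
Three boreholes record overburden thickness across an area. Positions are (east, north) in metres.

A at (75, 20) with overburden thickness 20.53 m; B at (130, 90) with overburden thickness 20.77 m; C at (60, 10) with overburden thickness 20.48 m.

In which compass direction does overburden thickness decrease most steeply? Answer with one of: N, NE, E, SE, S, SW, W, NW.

SW

With d = a·x + b·y + c and A as origin, the differences give:
  55·a + 70·b = +0.24
  (-15)·a + (-10)·b = -0.05
Eliminate b (×(-10) and ×70, subtract): 500·a = 1.100 → a = ∂d/∂x = +0.002200
Back-substitute: b = ∂d/∂y = +0.001700.
Steepest decrease is along −∇f = (-0.002200 E, -0.001700 N) → southwest.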